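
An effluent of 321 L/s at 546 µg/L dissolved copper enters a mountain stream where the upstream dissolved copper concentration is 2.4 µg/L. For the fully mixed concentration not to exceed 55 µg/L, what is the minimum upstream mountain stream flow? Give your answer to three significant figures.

Set C_mix = 55: (Q·2.400 + 321.0·546.0) / (Q + 321.0) = 55
→ Q = 321.0·(546.0 − 55)/(55 − 2.400) = 2996 L/s.

3000 L/s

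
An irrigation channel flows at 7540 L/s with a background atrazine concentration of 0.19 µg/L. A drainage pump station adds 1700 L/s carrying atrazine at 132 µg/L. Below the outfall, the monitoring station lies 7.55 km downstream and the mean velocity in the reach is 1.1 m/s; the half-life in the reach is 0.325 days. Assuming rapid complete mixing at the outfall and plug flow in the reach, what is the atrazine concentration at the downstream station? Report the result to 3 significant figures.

Flow-weighted average: C = (7540·0.1900 + 1700·132.0) / 9240 = 225800/9240 = 24.44 µg/L.
Travel time t = 7.55·1000 / 1.1 = 6864 s = 1.907 h.
Half-life 0.325 d → k = ln 2 / 0.325 = 2.133 d⁻¹.
After decay, C = 24.44 × e^(−kt) = 24.44 × 0.8441 = 20.63 µg/L.

20.6 µg/L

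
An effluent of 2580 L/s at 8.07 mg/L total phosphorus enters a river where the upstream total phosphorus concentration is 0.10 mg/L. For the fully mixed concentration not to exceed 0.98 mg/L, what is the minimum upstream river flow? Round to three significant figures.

20800 L/s

Set C_mix = 0.98: (Q·0.1000 + 2580·8.070) / (Q + 2580) = 0.98
→ Q = 2580·(8.070 − 0.98)/(0.98 − 0.1000) = 20790 L/s.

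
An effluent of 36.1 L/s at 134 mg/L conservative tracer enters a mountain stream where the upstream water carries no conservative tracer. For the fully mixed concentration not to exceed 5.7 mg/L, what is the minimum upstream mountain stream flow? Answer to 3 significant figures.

Set C_mix = 5.7: (Q·0 + 36.10·134.0) / (Q + 36.10) = 5.7
→ Q = 36.10·(134.0 − 5.7)/(5.7 − 0) = 812.6 L/s.

813 L/s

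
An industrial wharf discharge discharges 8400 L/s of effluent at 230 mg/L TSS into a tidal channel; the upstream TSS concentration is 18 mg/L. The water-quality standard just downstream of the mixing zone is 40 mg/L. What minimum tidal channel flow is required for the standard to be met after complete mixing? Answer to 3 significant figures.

72500 L/s

Set C_mix = 40: (Q·18.00 + 8400·230.0) / (Q + 8400) = 40
→ Q = 8400·(230.0 − 40)/(40 − 18.00) = 72550 L/s.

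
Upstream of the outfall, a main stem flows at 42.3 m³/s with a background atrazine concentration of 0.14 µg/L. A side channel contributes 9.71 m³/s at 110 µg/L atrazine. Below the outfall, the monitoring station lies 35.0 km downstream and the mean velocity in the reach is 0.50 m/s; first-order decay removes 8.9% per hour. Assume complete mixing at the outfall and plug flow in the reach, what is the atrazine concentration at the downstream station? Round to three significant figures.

Mixed concentration C = ΣQC/ΣQ = (42.30·0.1400 + 9.710·110.0) / 52.01 = 1074/52.01 = 20.65 µg/L.
Travel time t = 35.0·1000 / 0.50 = 70000 s = 19.44 h.
8.9%/h lost → k = −ln(1 − 0.089) = 0.09321 h⁻¹.
After decay, C = 20.65 × e^(−kt) = 20.65 × 0.1633 = 3.371 µg/L.

3.37 µg/L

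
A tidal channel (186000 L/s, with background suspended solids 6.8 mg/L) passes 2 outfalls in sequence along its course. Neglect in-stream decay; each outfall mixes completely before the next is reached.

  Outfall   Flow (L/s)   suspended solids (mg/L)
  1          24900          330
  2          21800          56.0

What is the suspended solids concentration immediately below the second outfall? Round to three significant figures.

46.0 mg/L

Outfall 1: combined Q = 210900 L/s; C = (186000·6.800 + 24900·330.0)/210900 = 44.96 mg/L.
Outfall 2: combined Q = 232700 L/s; C = (210900·44.96 + 21800·56.00)/232700 = 45.99 mg/L.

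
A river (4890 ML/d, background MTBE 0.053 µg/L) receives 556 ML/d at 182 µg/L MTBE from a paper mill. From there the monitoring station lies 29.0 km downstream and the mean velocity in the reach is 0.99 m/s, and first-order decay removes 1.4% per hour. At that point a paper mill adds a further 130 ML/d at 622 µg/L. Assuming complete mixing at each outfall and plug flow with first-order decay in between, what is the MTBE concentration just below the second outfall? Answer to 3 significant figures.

30.7 µg/L

Flow-weighted average: C = (4890·0.05300 + 556.0·182.0) / 5446 = 101500/5446 = 18.63 µg/L; combined flow 5446 ML/d.
Travel time t = 29.0·1000 / 0.99 = 29290 s = 8.137 h.
1.4%/h lost → k = −ln(1 − 0.014) = 0.01410 h⁻¹.
Decay over the reach: 18.63·exp(−kt) = 18.63·0.8916 = 16.61 µg/L.
Second outfall: C = (5446·16.61 + 130.0·622.0)/5576 = 30.72 µg/L.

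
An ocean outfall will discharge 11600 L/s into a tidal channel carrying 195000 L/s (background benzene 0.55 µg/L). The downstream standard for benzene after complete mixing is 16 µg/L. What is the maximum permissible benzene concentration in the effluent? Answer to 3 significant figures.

At the limit, (Qr·Cr + Qe·Cₑ)/(Qr + Qe) = 16:
Cₑ = (206600·16 − 195000·0.5500) / 11600 = 275.7 µg/L.

276 µg/L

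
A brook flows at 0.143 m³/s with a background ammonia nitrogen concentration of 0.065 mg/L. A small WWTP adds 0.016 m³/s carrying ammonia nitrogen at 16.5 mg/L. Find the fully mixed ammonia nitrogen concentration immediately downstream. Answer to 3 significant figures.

1.72 mg/L

Flow-weighted average: C = (0.1430·0.06500 + 0.01600·16.50) / 0.1590 = 0.2733/0.1590 = 1.719 mg/L.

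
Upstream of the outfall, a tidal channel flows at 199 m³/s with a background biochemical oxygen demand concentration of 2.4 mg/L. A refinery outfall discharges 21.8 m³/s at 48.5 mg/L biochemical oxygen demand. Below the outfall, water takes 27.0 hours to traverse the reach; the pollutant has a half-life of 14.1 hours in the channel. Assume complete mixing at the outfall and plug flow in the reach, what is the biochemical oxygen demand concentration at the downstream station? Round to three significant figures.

1.84 mg/L

Mass balance: C = (199.0·2.400 + 21.80·48.50) / 220.8 = 1535/220.8 = 6.952 mg/L.
Half-life 14.1 h → k = ln 2 / 14.1 = 0.04916 h⁻¹ = 1.180 d⁻¹.
First-order decay: C = 6.952·exp(−k·t) = 6.952·0.2652 = 1.843 mg/L.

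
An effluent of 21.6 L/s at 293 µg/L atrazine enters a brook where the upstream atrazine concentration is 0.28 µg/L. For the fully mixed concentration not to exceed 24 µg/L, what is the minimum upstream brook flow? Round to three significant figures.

245 L/s

Set C_mix = 24: (Q·0.2800 + 21.60·293.0) / (Q + 21.60) = 24
→ Q = 21.60·(293.0 − 24)/(24 − 0.2800) = 245.0 L/s.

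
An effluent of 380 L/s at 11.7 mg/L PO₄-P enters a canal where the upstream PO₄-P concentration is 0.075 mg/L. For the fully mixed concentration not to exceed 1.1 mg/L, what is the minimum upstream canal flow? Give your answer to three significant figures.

Set C_mix = 1.1: (Q·0.07500 + 380.0·11.70) / (Q + 380.0) = 1.1
→ Q = 380.0·(11.70 − 1.1)/(1.1 − 0.07500) = 3930 L/s.

3930 L/s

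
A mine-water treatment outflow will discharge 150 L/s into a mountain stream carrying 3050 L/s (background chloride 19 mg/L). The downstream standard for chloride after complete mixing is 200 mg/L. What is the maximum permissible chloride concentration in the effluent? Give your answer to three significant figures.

At the limit, (Qr·Cr + Qe·Cₑ)/(Qr + Qe) = 200:
Cₑ = (3200·200 − 3050·19.00) / 150.0 = 3880 mg/L.

3880 mg/L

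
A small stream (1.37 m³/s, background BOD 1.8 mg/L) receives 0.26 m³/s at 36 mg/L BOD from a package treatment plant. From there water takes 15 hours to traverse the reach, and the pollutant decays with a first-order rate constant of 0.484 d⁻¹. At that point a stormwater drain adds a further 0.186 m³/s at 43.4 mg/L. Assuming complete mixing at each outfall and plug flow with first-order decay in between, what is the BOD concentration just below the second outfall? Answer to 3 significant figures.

9.26 mg/L

Mixed concentration C = ΣQC/ΣQ = (1.370·1.800 + 0.2600·36.00) / 1.630 = 11.83/1.630 = 7.255 mg/L; combined flow 1.630 m³/s.
Decay over the reach: 7.255·exp(−kt) = 7.255·0.7390 = 5.361 mg/L.
Second outfall: C = (1.630·5.361 + 0.1860·43.40)/1.816 = 9.257 mg/L.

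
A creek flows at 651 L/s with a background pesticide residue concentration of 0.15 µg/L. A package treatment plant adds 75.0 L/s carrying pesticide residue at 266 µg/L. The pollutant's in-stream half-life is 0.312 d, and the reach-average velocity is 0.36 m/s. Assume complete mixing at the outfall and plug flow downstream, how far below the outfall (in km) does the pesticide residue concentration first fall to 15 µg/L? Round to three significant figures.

8.54 km

Conservation of mass: C = (651.0·0.1500 + 75.00·266.0) / 726.0 = 20050/726.0 = 27.61 µg/L.
Half-life 0.312 d → k = ln 2 / 0.312 = 2.222 d⁻¹.
Set 27.61·exp(−k·t) = 15 → t = ln(27.61/15)/k = 23730 s = 6.593 h.
Distance = v·t = 0.36·23730 = 8544 m = 8.544 km.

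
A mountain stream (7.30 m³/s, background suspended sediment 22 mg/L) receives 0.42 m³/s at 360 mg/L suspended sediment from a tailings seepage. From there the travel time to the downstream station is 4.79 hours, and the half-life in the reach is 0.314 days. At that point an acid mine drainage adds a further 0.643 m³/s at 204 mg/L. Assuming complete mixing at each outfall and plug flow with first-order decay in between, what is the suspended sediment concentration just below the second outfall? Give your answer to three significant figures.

39.7 mg/L

Mixed concentration C = ΣQC/ΣQ = (7.300·22.00 + 0.4200·360.0) / 7.720 = 311.8/7.720 = 40.39 mg/L; combined flow 7.720 m³/s.
Half-life 0.314 d → k = ln 2 / 0.314 = 2.207 d⁻¹.
First-order decay: C = 40.39·exp(−k·t) = 40.39·0.6437 = 26.00 mg/L.
At the second outfall, C = (7.720·26.00 + 0.6430·204.0) / (7.720 + 0.6430) = 39.68 mg/L.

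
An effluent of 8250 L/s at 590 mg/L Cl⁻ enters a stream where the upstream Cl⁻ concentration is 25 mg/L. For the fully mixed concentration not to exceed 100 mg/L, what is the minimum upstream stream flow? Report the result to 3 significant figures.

53900 L/s

Set C_mix = 100: (Q·25.00 + 8250·590.0) / (Q + 8250) = 100
→ Q = 8250·(590.0 − 100)/(100 − 25.00) = 53900 L/s.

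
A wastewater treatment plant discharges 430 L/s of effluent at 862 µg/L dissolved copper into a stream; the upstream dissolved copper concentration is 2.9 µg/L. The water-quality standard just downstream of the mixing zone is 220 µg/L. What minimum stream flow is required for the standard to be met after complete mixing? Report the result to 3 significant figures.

Set C_mix = 220: (Q·2.900 + 430.0·862.0) / (Q + 430.0) = 220
→ Q = 430.0·(862.0 − 220)/(220 − 2.900) = 1272 L/s.

1270 L/s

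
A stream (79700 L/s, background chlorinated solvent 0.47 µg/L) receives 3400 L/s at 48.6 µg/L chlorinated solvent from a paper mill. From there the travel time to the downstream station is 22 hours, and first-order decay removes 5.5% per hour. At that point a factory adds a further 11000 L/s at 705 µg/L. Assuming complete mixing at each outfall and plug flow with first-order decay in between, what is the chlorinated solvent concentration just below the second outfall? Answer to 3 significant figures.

83.0 µg/L

Mass balance: C = (79700·0.4700 + 3400·48.60) / 83100 = 202700/83100 = 2.439 µg/L; combined flow 83100 L/s.
5.5%/h lost → k = −ln(1 − 0.055) = 0.05657 h⁻¹.
After decay, C = 2.439 × e^(−kt) = 2.439 × 0.2881 = 0.7027 µg/L.
Second outfall: C = (83100·0.7027 + 11000·705.0)/94100 = 83.03 µg/L.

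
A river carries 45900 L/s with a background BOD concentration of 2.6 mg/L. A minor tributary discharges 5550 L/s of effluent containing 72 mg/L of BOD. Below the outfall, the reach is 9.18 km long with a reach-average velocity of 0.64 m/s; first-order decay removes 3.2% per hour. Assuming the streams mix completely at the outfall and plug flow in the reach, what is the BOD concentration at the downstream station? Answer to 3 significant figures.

8.86 mg/L

Mass balance: C = (45900·2.600 + 5550·72.00) / 51450 = 518900/51450 = 10.09 mg/L.
Travel time t = 9.18·1000 / 0.64 = 14340 s = 3.984 h.
3.2%/h lost → k = −ln(1 − 0.032) = 0.03252 h⁻¹.
First-order decay: C = 10.09·exp(−k·t) = 10.09·0.8785 = 8.860 mg/L.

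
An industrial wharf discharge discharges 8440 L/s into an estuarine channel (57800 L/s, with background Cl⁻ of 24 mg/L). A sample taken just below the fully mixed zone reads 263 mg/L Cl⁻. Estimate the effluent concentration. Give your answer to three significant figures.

1900 mg/L

Mass balance: 57800·24.00 + 8440·Cₑ = 66240·263.0
→ Cₑ = (66240·263.0 − 57800·24.00) / 8440 = 1900 mg/L.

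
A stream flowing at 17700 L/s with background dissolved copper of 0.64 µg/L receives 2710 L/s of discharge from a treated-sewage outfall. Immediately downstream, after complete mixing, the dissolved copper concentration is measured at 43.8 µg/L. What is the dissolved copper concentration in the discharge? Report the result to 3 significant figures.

326 µg/L

Mass balance: 17700·0.6400 + 2710·Cₑ = 20410·43.80
→ Cₑ = (20410·43.80 − 17700·0.6400) / 2710 = 325.7 µg/L.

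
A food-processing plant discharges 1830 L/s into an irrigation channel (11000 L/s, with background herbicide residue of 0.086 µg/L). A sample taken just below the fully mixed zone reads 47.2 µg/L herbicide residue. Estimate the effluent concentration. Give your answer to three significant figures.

Mass balance: 11000·0.08600 + 1830·Cₑ = 12830·47.20
→ Cₑ = (12830·47.20 − 11000·0.08600) / 1830 = 330.4 µg/L.

330 µg/L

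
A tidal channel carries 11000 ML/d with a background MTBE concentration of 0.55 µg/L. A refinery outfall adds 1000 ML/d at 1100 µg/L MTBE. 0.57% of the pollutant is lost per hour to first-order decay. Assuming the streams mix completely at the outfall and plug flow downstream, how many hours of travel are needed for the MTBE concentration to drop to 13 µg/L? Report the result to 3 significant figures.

343 h

Mixed concentration C = ΣQC/ΣQ = (11000·0.5500 + 1000·1100) / 12000 = 1106000/12000 = 92.17 µg/L.
0.57%/h lost → k = −ln(1 − 0.0057) = 0.005716 h⁻¹.
92.17·exp(−k·t) = 13 → t = ln(92.17/13)/k = 1234000 s = 342.7 h.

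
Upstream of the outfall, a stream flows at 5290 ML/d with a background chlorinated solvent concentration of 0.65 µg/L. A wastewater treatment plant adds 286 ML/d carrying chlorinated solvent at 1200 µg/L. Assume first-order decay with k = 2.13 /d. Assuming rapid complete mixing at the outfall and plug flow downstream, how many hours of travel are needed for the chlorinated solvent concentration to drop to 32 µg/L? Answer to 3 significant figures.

7.48 h

Conservation of mass: C = (5290·0.6500 + 286.0·1200) / 5576 = 346600/5576 = 62.17 µg/L.
62.17·exp(−k·t) = 32 → t = ln(62.17/32)/k = 26940 s = 7.483 h.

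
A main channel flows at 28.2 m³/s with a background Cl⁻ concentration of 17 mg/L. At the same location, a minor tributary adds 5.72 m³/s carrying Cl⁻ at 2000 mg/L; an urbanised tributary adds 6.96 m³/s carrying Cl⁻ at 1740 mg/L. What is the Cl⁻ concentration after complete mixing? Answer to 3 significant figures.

588 mg/L

Mass balance: C = (28.20·17.00 + 5.720·2000 + 6.960·1740) / 40.88 = 24030/40.88 = 587.8 mg/L.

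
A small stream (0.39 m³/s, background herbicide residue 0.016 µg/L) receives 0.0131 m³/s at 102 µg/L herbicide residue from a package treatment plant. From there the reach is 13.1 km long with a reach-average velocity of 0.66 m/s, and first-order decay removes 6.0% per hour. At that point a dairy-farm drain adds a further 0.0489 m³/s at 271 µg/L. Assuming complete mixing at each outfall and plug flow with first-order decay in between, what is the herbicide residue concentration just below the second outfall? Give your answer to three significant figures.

31.4 µg/L

Flow-weighted average: C = (0.3900·0.01600 + 0.01310·102.0) / 0.4031 = 1.342/0.4031 = 3.330 µg/L; combined flow 0.4031 m³/s.
Travel time t = 13.1·1000 / 0.66 = 19850 s = 5.513 h.
6.0%/h lost → k = −ln(1 − 0.06) = 0.06188 h⁻¹.
Decay over the reach: 3.330·exp(−kt) = 3.330·0.7110 = 2.368 µg/L.
Second outfall: C = (0.4031·2.368 + 0.04890·271.0)/0.4520 = 31.43 µg/L.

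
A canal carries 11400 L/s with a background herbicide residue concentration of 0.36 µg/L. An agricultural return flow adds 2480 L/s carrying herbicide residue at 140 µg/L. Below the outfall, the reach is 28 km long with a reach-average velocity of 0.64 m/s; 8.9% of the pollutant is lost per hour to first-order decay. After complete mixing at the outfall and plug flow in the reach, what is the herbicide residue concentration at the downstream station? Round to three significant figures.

Mixed concentration C = ΣQC/ΣQ = (11400·0.3600 + 2480·140.0) / 13880 = 351300/13880 = 25.31 µg/L.
Travel time t = 28·1000 / 0.64 = 43750 s = 12.15 h.
8.9%/h lost → k = −ln(1 − 0.089) = 0.09321 h⁻¹.
Decay over the reach: 25.31·exp(−kt) = 25.31·0.3221 = 8.153 µg/L.

8.15 µg/L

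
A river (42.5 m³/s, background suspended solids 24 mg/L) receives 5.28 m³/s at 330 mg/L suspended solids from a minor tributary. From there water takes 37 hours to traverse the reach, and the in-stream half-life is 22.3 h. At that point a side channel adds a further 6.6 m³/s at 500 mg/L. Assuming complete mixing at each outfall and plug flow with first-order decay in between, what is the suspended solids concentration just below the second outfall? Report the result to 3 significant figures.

Conservation of mass: C = (42.50·24.00 + 5.280·330.0) / 47.78 = 2762/47.78 = 57.81 mg/L; combined flow 47.78 m³/s.
Half-life 22.3 h → k = ln 2 / 22.3 = 0.03108 h⁻¹ = 0.7460 d⁻¹.
Decay over the reach: 57.81·exp(−kt) = 57.81·0.3166 = 18.31 mg/L.
Second outfall: C = (47.78·18.31 + 6.600·500.0)/54.38 = 76.77 mg/L.

76.8 mg/L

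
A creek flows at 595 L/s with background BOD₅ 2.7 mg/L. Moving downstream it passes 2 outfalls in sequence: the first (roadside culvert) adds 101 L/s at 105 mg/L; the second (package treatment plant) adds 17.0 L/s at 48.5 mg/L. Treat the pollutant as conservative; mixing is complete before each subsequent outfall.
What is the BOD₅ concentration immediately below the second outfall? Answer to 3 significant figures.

18.3 mg/L

Outfall 1: combined Q = 696.0 L/s; C = (595.0·2.700 + 101.0·105.0)/696.0 = 17.55 mg/L.
Outfall 2: combined Q = 713.0 L/s; C = (696.0·17.55 + 17.00·48.50)/713.0 = 18.28 mg/L.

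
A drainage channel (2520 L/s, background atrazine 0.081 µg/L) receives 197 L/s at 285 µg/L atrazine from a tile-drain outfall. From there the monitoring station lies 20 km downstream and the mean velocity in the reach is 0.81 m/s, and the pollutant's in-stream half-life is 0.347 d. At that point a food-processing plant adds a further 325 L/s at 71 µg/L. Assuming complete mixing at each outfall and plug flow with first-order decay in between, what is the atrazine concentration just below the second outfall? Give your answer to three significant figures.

Conservation of mass: C = (2520·0.08100 + 197.0·285.0) / 2717 = 56350/2717 = 20.74 µg/L; combined flow 2717 L/s.
Travel time t = 20·1000 / 0.81 = 24690 s = 6.859 h.
Half-life 0.347 d → k = ln 2 / 0.347 = 1.998 d⁻¹.
First-order decay: C = 20.74·exp(−k·t) = 20.74·0.5650 = 11.72 µg/L.
Second outfall: C = (2717·11.72 + 325.0·71.00)/3042 = 18.05 µg/L.

18.1 µg/L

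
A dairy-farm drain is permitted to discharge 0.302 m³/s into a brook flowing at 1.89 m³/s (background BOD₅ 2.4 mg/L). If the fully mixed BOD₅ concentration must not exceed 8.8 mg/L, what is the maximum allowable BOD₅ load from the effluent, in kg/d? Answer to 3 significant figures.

1270 kg/d

Mass balance at the limit: 1.890·2.400 + 0.3020·Cₑ = 2.192·8.8 → Cₑ = 48.85 mg/L.
Load = 0.3020 m³/s × 48.85 g/m³ × 86 400 s/d = 1275 kg/d.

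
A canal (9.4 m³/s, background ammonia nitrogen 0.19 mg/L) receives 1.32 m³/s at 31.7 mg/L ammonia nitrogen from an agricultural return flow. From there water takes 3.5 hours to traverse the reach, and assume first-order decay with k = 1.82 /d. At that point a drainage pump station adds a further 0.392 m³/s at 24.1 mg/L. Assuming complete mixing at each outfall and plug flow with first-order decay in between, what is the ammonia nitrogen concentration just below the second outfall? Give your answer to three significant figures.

3.86 mg/L

After mixing, C = (9.400·0.1900 + 1.320·31.70) / 10.72 = 43.63/10.72 = 4.070 mg/L; combined flow 10.72 m³/s.
Applying C = C₀e^(−kt): 4.070 × 0.7669 = 3.121 mg/L.
Second outfall: C = (10.72·3.121 + 0.3920·24.10)/11.11 = 3.861 mg/L.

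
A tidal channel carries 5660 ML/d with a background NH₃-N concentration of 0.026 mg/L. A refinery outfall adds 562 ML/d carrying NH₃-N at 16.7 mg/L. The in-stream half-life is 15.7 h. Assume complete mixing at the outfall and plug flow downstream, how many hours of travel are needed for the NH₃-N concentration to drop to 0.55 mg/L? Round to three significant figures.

After mixing, C = (5660·0.02600 + 562.0·16.70) / 6222 = 9533/6222 = 1.532 mg/L.
Half-life 15.7 h → k = ln 2 / 15.7 = 0.04415 h⁻¹ = 1.060 d⁻¹.
1.532·exp(−k·t) = 0.55 → t = ln(1.532/0.55)/k = 83540 s = 23.20 h.

23.2 h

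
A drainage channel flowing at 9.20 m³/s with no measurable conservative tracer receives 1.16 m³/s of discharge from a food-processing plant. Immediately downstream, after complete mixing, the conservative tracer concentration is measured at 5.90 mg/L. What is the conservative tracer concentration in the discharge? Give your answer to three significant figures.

Mass balance: 9.200·0 + 1.160·Cₑ = 10.36·5.900
→ Cₑ = (10.36·5.900 − 9.200·0) / 1.160 = 52.69 mg/L.

52.7 mg/L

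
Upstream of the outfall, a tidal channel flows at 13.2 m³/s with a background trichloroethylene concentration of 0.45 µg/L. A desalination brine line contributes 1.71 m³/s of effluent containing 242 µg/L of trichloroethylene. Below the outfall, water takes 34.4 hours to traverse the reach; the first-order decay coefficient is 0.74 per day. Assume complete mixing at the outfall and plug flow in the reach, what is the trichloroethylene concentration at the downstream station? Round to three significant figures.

Mixed concentration C = ΣQC/ΣQ = (13.20·0.4500 + 1.710·242.0) / 14.91 = 419.8/14.91 = 28.15 µg/L.
Applying C = C₀e^(−kt): 28.15 × 0.3462 = 9.747 µg/L.

9.75 µg/L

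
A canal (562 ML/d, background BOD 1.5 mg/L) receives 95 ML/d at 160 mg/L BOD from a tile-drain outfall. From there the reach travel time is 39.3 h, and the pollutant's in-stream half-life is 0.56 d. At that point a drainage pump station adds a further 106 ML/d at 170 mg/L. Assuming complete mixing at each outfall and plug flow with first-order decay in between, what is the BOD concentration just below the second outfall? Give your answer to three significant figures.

After mixing, C = (562.0·1.500 + 95.00·160.0) / 657.0 = 16040/657.0 = 24.42 mg/L; combined flow 657.0 ML/d.
Half-life 0.56 d → k = ln 2 / 0.56 = 1.238 d⁻¹.
Applying C = C₀e^(−kt): 24.42 × 0.1318 = 3.217 mg/L.
Second outfall: C = (657.0·3.217 + 106.0·170.0)/763.0 = 26.39 mg/L.

26.4 mg/L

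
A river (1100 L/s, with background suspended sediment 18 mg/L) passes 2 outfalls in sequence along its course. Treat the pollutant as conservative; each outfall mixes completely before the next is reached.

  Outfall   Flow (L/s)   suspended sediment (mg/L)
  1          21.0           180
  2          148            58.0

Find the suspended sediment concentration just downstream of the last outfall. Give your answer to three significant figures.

Below outfall 1: Q → 1121 L/s, C = (1100·18.00 + 21.00·180.0)/1121 = 21.03 mg/L.
Below outfall 2: Q → 1269 L/s, C = (1121·21.03 + 148.0·58.00)/1269 = 25.35 mg/L.

25.3 mg/L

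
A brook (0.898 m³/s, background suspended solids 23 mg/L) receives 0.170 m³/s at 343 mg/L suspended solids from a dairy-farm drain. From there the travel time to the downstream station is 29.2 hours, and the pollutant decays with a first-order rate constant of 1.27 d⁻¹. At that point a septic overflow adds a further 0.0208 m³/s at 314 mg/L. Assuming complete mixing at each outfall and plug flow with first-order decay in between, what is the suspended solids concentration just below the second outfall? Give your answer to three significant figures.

Mass balance: C = (0.8980·23.00 + 0.1700·343.0) / 1.068 = 78.96/1.068 = 73.94 mg/L; combined flow 1.068 m³/s.
After decay, C = 73.94 × e^(−kt) = 73.94 × 0.2133 = 15.77 mg/L.
Second outfall: C = (1.068·15.77 + 0.02080·314.0)/1.089 = 21.47 mg/L.

21.5 mg/L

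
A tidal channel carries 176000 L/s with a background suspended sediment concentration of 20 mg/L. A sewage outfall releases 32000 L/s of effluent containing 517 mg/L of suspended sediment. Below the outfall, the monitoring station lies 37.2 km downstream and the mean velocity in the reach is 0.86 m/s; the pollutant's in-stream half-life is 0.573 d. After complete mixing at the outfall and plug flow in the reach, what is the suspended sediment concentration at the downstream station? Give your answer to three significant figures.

52.6 mg/L

Flow-weighted average: C = (176000·20.00 + 32000·517.0) / 208000 = 20060000/208000 = 96.46 mg/L.
Travel time t = 37.2·1000 / 0.86 = 43260 s = 12.02 h.
Half-life 0.573 d → k = ln 2 / 0.573 = 1.210 d⁻¹.
After decay, C = 96.46 × e^(−kt) = 96.46 × 0.5457 = 52.64 mg/L.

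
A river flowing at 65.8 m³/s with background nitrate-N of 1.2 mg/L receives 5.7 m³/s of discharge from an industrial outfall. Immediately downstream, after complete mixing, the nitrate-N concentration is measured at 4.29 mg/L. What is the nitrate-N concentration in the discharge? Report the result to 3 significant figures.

Mass balance: 65.80·1.200 + 5.700·Cₑ = 71.50·4.290
→ Cₑ = (71.50·4.290 − 65.80·1.200) / 5.700 = 39.96 mg/L.

40.0 mg/L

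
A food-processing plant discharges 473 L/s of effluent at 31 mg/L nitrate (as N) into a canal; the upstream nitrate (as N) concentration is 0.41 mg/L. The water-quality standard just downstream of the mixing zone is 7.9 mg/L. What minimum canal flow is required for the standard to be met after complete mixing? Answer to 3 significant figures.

1460 L/s

Set C_mix = 7.9: (Q·0.4100 + 473.0·31.00) / (Q + 473.0) = 7.9
→ Q = 473.0·(31.00 − 7.9)/(7.9 − 0.4100) = 1459 L/s.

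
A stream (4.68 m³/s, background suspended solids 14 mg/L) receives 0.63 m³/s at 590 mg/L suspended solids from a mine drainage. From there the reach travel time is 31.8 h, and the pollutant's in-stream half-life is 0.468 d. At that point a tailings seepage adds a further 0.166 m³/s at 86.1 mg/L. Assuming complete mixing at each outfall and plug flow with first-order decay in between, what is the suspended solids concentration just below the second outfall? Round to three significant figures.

Flow-weighted average: C = (4.680·14.00 + 0.6300·590.0) / 5.310 = 437.2/5.310 = 82.34 mg/L; combined flow 5.310 m³/s.
Half-life 0.468 d → k = ln 2 / 0.468 = 1.481 d⁻¹.
After decay, C = 82.34 × e^(−kt) = 82.34 × 0.1405 = 11.57 mg/L.
At the second outfall, C = (5.310·11.57 + 0.1660·86.10) / (5.310 + 0.1660) = 13.83 mg/L.

13.8 mg/L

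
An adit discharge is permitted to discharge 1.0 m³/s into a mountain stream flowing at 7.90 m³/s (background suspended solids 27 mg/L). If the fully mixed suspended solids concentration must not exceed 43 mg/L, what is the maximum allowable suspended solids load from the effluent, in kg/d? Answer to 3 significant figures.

14600 kg/d

Mass balance at the limit: 7.900·27.00 + 1.000·Cₑ = 8.900·43 → Cₑ = 169.4 mg/L.
Load = 1.000 m³/s × 169.4 g/m³ × 86 400 s/d = 14640 kg/d.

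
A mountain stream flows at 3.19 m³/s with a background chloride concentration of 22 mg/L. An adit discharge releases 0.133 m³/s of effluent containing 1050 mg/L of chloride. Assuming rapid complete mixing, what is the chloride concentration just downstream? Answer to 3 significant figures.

63.1 mg/L

Conservation of mass: C = (3.190·22.00 + 0.1330·1050) / 3.323 = 209.8/3.323 = 63.14 mg/L.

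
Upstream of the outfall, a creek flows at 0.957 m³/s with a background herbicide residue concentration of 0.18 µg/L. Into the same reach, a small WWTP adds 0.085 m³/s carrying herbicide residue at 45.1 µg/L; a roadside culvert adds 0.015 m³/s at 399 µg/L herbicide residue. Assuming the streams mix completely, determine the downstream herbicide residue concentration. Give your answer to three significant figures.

9.45 µg/L

Conservation of mass: C = (0.9570·0.1800 + 0.08500·45.10 + 0.01500·399.0) / 1.057 = 9.991/1.057 = 9.452 µg/L.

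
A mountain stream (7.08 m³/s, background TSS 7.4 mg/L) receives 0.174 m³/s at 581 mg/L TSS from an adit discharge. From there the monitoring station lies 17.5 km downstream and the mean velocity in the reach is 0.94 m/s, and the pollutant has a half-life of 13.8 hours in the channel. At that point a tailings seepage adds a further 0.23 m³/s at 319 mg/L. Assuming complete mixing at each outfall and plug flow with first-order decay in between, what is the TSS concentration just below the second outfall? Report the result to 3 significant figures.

After mixing, C = (7.080·7.400 + 0.1740·581.0) / 7.254 = 153.5/7.254 = 21.16 mg/L; combined flow 7.254 m³/s.
Travel time t = 17.5·1000 / 0.94 = 18620 s = 5.171 h.
Half-life 13.8 h → k = ln 2 / 13.8 = 0.05023 h⁻¹ = 1.205 d⁻¹.
After decay, C = 21.16 × e^(−kt) = 21.16 × 0.7712 = 16.32 mg/L.
Second outfall: C = (7.254·16.32 + 0.2300·319.0)/7.484 = 25.62 mg/L.

25.6 mg/L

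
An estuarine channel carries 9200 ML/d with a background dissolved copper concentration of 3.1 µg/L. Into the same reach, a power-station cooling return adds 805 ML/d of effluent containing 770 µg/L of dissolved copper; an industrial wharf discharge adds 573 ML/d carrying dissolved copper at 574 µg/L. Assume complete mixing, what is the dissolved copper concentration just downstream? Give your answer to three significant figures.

92.4 µg/L

After mixing, C = (9200·3.100 + 805.0·770.0 + 573.0·574.0) / 10580 = 977300/10580 = 92.39 µg/L.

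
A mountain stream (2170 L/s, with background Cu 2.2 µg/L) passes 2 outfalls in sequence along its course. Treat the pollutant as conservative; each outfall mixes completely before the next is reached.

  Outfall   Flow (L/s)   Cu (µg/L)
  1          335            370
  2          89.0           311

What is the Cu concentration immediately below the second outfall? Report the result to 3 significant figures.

60.3 µg/L

Outfall 1: combined Q = 2505 L/s; C = (2170·2.200 + 335.0·370.0)/2505 = 51.39 µg/L.
Outfall 2: combined Q = 2594 L/s; C = (2505·51.39 + 89.00·311.0)/2594 = 60.29 µg/L.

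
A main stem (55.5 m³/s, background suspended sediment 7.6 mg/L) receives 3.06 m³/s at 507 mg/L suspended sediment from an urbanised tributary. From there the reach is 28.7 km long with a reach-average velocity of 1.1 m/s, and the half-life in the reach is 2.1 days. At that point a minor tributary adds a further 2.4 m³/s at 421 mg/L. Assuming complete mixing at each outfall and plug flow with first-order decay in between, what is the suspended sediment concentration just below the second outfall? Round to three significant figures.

After mixing, C = (55.50·7.600 + 3.060·507.0) / 58.56 = 1973/58.56 = 33.70 mg/L; combined flow 58.56 m³/s.
Travel time t = 28.7·1000 / 1.1 = 26090 s = 7.247 h.
Half-life 2.1 d → k = ln 2 / 2.1 = 0.3301 d⁻¹.
After decay, C = 33.70 × e^(−kt) = 33.70 × 0.9051 = 30.50 mg/L.
Second outfall: C = (58.56·30.50 + 2.400·421.0)/60.96 = 45.87 mg/L.

45.9 mg/L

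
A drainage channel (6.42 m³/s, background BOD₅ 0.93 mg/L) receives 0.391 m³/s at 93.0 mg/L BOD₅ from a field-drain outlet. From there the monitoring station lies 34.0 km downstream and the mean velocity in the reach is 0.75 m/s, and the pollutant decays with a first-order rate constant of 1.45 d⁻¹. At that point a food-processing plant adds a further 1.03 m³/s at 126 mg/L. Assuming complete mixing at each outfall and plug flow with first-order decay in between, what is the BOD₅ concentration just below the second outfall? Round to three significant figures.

19.1 mg/L

After mixing, C = (6.420·0.9300 + 0.3910·93.00) / 6.811 = 42.33/6.811 = 6.215 mg/L; combined flow 6.811 m³/s.
Travel time t = 34.0·1000 / 0.75 = 45330 s = 12.59 h.
Decay over the reach: 6.215·exp(−kt) = 6.215·0.4673 = 2.904 mg/L.
Second outfall: C = (6.811·2.904 + 1.030·126.0)/7.841 = 19.07 mg/L.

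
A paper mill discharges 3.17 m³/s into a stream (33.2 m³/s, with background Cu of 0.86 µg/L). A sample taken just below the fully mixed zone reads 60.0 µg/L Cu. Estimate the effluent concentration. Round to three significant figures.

Mass balance: 33.20·0.8600 + 3.170·Cₑ = 36.37·60.00
→ Cₑ = (36.37·60.00 − 33.20·0.8600) / 3.170 = 679.4 µg/L.

679 µg/L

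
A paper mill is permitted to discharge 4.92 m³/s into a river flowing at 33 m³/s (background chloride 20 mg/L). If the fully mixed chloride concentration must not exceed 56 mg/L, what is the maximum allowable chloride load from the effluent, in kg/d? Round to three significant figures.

Mass balance at the limit: 33.00·20.00 + 4.920·Cₑ = 37.92·56 → Cₑ = 297.5 mg/L.
Load = 4.920 m³/s × 297.5 g/m³ × 86 400 s/d = 126400 kg/d.

126000 kg/d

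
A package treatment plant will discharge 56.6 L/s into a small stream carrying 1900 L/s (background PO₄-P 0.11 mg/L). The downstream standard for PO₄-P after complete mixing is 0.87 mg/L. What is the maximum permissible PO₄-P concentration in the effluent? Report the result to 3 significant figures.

At the limit, (Qr·Cr + Qe·Cₑ)/(Qr + Qe) = 0.87:
Cₑ = (1957·0.87 − 1900·0.1100) / 56.60 = 26.38 mg/L.

26.4 mg/L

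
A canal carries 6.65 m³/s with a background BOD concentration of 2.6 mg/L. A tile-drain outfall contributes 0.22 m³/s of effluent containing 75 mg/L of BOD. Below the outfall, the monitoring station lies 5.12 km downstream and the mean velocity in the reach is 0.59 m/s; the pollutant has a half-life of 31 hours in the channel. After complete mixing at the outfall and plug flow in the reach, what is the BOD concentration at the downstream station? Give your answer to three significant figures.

Mass balance: C = (6.650·2.600 + 0.2200·75.00) / 6.870 = 33.79/6.870 = 4.918 mg/L.
Travel time t = 5.12·1000 / 0.59 = 8678 s = 2.411 h.
Half-life 31 h → k = ln 2 / 31 = 0.02236 h⁻¹ = 0.5366 d⁻¹.
First-order decay: C = 4.918·exp(−k·t) = 4.918·0.9475 = 4.660 mg/L.

4.66 mg/L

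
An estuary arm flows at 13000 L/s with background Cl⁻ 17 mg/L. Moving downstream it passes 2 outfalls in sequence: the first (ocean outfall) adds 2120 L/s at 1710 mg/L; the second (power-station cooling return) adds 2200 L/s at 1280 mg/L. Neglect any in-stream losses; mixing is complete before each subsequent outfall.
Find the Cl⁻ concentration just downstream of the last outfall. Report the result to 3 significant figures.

After outfall 1: Q = 13000 + 2120 = 15120 L/s; C = (13000·17.00 + 2120·1710)/15120 = 254.4 mg/L.
After outfall 2: Q = 15120 + 2200 = 17320 L/s; C = (15120·254.4 + 2200·1280)/17320 = 384.7 mg/L.

385 mg/L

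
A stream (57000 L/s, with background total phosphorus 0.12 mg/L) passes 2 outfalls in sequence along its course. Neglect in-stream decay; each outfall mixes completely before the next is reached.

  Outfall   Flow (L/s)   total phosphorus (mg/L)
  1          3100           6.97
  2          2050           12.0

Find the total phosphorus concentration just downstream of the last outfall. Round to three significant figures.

0.854 mg/L

Below outfall 1: Q → 60100 L/s, C = (57000·0.1200 + 3100·6.970)/60100 = 0.4733 mg/L.
Below outfall 2: Q → 62150 L/s, C = (60100·0.4733 + 2050·12.00)/62150 = 0.8535 mg/L.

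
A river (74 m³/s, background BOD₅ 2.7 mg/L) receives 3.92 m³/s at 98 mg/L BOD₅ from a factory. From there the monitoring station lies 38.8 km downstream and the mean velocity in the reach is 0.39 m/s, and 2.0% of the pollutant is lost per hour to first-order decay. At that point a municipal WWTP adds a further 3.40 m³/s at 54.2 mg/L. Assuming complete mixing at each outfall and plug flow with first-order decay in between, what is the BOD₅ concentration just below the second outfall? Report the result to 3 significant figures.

Flow-weighted average: C = (74.00·2.700 + 3.920·98.00) / 77.92 = 584.0/77.92 = 7.494 mg/L; combined flow 77.92 m³/s.
Travel time t = 38.8·1000 / 0.39 = 99490 s = 27.64 h.
2.0%/h lost → k = −ln(1 − 0.02) = 0.02020 h⁻¹.
Decay over the reach: 7.494·exp(−kt) = 7.494·0.5722 = 4.288 mg/L.
At the second outfall, C = (77.92·4.288 + 3.400·54.20) / (77.92 + 3.400) = 6.375 mg/L.

6.37 mg/L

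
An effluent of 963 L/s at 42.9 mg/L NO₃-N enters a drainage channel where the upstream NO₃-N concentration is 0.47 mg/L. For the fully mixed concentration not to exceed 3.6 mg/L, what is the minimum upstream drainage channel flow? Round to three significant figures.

12100 L/s

Set C_mix = 3.6: (Q·0.4700 + 963.0·42.90) / (Q + 963.0) = 3.6
→ Q = 963.0·(42.90 − 3.6)/(3.6 − 0.4700) = 12090 L/s.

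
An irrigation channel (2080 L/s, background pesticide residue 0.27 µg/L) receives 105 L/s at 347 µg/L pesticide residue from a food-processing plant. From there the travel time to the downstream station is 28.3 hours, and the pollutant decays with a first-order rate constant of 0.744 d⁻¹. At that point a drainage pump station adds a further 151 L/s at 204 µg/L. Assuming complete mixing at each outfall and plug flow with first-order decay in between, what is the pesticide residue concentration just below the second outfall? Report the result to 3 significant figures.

19.8 µg/L

Mixed concentration C = ΣQC/ΣQ = (2080·0.2700 + 105.0·347.0) / 2185 = 37000/2185 = 16.93 µg/L; combined flow 2185 L/s.
Applying C = C₀e^(−kt): 16.93 × 0.4159 = 7.042 µg/L.
At the second outfall, C = (2185·7.042 + 151.0·204.0) / (2185 + 151.0) = 19.77 µg/L.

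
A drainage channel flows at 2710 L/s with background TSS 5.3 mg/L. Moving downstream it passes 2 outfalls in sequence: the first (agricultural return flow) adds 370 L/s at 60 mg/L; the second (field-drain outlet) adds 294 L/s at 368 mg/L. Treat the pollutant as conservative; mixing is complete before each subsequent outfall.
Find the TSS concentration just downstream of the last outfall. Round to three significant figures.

After outfall 1: Q = 2710 + 370.0 = 3080 L/s; C = (2710·5.300 + 370.0·60.00)/3080 = 11.87 mg/L.
After outfall 2: Q = 3080 + 294.0 = 3374 L/s; C = (3080·11.87 + 294.0·368.0)/3374 = 42.90 mg/L.

42.9 mg/L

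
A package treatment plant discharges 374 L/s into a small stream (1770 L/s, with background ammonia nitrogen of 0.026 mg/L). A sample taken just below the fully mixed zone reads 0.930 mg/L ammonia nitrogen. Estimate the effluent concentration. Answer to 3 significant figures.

Mass balance: 1770·0.02600 + 374.0·Cₑ = 2144·0.9300
→ Cₑ = (2144·0.9300 − 1770·0.02600) / 374.0 = 5.208 mg/L.

5.21 mg/L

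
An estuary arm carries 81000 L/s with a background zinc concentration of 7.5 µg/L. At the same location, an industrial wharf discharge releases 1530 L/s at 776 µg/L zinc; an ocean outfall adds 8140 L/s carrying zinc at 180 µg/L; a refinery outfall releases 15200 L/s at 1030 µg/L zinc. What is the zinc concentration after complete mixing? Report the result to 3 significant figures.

Mass balance: C = (81000·7.500 + 1530·776.0 + 8140·180.0 + 15200·1030) / 105900 = 18920000/105900 = 178.7 µg/L.

179 µg/L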